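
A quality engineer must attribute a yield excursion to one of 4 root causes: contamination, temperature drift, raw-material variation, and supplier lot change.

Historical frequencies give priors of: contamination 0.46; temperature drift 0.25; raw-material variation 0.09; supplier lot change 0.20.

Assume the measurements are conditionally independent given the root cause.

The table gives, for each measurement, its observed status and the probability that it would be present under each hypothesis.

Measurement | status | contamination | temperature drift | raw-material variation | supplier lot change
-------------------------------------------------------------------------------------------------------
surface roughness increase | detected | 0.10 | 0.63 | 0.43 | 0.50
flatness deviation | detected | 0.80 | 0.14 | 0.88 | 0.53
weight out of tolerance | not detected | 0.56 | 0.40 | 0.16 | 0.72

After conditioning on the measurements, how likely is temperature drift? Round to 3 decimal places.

0.182

For each hypothesis, the unnormalized posterior weight is prior × product of the measurement likelihoods (using 1 − P(present | H) for each absent measurement):
  contamination: 0.46 × 0.10 × 0.80 × (1 − 0.56) = 0.016192
  temperature drift: 0.25 × 0.63 × 0.14 × (1 − 0.40) = 0.01323
  raw-material variation: 0.09 × 0.43 × 0.88 × (1 − 0.16) = 0.028607
  supplier lot change: 0.20 × 0.50 × 0.53 × (1 − 0.72) = 0.01484
Marginal likelihood of the evidence = 0.072869.
P(temperature drift | evidence) = 0.01323 / 0.072869 ≈ 0.182.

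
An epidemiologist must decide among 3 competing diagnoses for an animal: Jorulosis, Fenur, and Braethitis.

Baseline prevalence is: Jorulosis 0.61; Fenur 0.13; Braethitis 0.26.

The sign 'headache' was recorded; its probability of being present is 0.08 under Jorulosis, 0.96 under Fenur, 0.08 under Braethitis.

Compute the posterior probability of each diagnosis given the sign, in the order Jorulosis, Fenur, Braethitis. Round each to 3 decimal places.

0.251, 0.642, 0.107

For each hypothesis, the unnormalized posterior weight is prior × likelihood:
  Jorulosis: 0.61 × 0.08 = 0.0488
  Fenur: 0.13 × 0.96 = 0.1248
  Braethitis: 0.26 × 0.08 = 0.0208
The unnormalized weights sum to 0.1944.
P(Jorulosis | evidence) = 0.0488 / 0.1944 ≈ 0.251
P(Fenur | evidence) = 0.1248 / 0.1944 ≈ 0.642
P(Braethitis | evidence) = 0.0208 / 0.1944 ≈ 0.107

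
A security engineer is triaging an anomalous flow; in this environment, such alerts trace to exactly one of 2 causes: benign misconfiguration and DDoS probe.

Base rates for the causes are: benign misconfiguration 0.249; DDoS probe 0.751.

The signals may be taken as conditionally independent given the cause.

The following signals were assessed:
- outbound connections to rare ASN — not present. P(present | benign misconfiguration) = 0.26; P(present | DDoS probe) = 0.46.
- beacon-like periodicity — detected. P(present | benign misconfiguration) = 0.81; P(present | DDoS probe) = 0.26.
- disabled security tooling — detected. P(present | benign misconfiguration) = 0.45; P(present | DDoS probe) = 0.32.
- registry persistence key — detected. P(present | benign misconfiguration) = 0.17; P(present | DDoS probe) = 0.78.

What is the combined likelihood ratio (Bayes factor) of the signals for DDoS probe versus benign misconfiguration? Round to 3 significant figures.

0.764

Take the product of per-signal likelihoods under each hypothesis (using 1 − P(present | H) for each absent signal), then divide.
  DDoS probe: (1 − 0.46) × 0.26 × 0.32 × 0.78 = 0.035044
  benign misconfiguration: (1 − 0.26) × 0.81 × 0.45 × 0.17 = 0.045854
Bayes factor = 0.035044 / 0.045854 ≈ 0.764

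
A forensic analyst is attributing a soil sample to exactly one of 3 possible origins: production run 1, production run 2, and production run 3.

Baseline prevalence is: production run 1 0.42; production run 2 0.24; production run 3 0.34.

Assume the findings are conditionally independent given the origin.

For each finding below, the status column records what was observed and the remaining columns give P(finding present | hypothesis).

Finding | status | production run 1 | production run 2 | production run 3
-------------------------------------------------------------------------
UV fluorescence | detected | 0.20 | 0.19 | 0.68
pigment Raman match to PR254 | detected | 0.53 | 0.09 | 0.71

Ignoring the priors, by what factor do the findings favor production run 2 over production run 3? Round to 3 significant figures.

Take the product of per-finding likelihoods under each hypothesis, then divide.
  production run 2: 0.19 × 0.09 = 0.0171
  production run 3: 0.68 × 0.71 = 0.4828
Bayes factor = 0.0171 / 0.4828 ≈ 0.0354

0.0354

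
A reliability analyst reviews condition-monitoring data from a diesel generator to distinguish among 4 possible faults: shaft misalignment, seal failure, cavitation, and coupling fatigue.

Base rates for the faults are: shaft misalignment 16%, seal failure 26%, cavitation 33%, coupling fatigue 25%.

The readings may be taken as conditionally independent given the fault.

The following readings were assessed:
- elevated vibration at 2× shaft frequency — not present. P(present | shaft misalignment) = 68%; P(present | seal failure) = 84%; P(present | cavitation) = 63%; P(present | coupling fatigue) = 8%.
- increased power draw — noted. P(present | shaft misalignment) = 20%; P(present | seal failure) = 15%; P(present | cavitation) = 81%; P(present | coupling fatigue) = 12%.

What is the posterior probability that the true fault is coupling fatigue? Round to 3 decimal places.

For each hypothesis, the unnormalized posterior weight is prior × product of the reading likelihoods (using 1 − P(present | H) for each absent reading):
  shaft misalignment: 0.16 × (1 − 0.68) × 0.20 = 0.01024
  seal failure: 0.26 × (1 − 0.84) × 0.15 = 0.00624
  cavitation: 0.33 × (1 − 0.63) × 0.81 = 0.098901
  coupling fatigue: 0.25 × (1 − 0.08) × 0.12 = 0.0276
Marginal likelihood of the evidence = 0.14298.
P(coupling fatigue | evidence) = 0.0276 / 0.14298 ≈ 0.193.

0.193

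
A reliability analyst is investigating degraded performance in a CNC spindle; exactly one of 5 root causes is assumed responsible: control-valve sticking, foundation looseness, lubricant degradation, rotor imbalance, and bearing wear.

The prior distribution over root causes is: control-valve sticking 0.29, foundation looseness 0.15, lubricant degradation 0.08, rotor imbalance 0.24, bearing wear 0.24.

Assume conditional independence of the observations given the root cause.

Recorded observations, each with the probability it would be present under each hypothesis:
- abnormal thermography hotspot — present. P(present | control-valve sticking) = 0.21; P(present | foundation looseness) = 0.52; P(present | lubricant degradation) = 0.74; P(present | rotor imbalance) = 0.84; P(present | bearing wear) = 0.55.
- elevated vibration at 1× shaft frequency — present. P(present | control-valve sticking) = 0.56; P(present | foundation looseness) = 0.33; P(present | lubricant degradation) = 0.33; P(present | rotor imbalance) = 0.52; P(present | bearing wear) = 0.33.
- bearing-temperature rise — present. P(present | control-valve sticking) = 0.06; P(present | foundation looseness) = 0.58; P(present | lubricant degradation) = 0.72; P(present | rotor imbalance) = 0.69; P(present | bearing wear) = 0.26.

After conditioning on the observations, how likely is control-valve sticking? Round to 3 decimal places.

0.018

For each hypothesis, the unnormalized posterior weight is prior × product of the observation likelihoods:
  control-valve sticking: 0.29 × 0.21 × 0.56 × 0.06 = 0.0020462
  foundation looseness: 0.15 × 0.52 × 0.33 × 0.58 = 0.014929
  lubricant degradation: 0.08 × 0.74 × 0.33 × 0.72 = 0.014066
  rotor imbalance: 0.24 × 0.84 × 0.52 × 0.69 = 0.072334
  bearing wear: 0.24 × 0.55 × 0.33 × 0.26 = 0.011326
Marginal likelihood of the evidence = 0.1147.
P(control-valve sticking | evidence) = 0.0020462 / 0.1147 ≈ 0.018.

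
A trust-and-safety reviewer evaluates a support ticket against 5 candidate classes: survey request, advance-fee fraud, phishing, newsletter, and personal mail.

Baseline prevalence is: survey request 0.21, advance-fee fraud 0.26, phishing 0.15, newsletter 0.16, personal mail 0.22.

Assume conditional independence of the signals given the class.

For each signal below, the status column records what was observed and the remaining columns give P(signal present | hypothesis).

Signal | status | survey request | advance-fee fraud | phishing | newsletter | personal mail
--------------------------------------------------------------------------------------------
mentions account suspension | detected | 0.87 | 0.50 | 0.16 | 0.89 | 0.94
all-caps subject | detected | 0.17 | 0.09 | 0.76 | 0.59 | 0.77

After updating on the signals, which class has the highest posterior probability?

personal mail

Multiply each prior by the joint likelihood of the signal pattern:
  survey request: 0.21 × 0.87 × 0.17 = 0.031059
  advance-fee fraud: 0.26 × 0.50 × 0.09 = 0.0117
  phishing: 0.15 × 0.16 × 0.76 = 0.01824
  newsletter: 0.16 × 0.89 × 0.59 = 0.084016
  personal mail: 0.22 × 0.94 × 0.77 = 0.15924
The unnormalized weights sum to 0.30425.
P(survey request | evidence) ≈ 0.031059 / 0.30425 ≈ 0.102
P(advance-fee fraud | evidence) ≈ 0.0117 / 0.30425 ≈ 0.038
P(phishing | evidence) ≈ 0.01824 / 0.30425 ≈ 0.060
P(newsletter | evidence) ≈ 0.084016 / 0.30425 ≈ 0.276
P(personal mail | evidence) ≈ 0.15924 / 0.30425 ≈ 0.523
The largest is 0.523, so personal mail is most probable.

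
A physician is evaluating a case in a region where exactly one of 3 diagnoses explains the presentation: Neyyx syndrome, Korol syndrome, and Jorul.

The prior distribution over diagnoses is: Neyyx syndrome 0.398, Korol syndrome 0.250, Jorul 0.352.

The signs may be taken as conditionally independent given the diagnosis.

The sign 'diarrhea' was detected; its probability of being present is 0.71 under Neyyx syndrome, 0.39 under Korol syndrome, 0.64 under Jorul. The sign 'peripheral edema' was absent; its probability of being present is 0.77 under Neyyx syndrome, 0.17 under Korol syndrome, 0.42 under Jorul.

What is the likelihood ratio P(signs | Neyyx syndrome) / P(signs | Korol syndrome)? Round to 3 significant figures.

Take the product of per-sign likelihoods under each hypothesis (using 1 − P(present | H) for each absent sign), then divide.
  Neyyx syndrome: 0.71 × (1 − 0.77) = 0.1633
  Korol syndrome: 0.39 × (1 − 0.17) = 0.3237
Bayes factor = 0.1633 / 0.3237 ≈ 0.504

0.504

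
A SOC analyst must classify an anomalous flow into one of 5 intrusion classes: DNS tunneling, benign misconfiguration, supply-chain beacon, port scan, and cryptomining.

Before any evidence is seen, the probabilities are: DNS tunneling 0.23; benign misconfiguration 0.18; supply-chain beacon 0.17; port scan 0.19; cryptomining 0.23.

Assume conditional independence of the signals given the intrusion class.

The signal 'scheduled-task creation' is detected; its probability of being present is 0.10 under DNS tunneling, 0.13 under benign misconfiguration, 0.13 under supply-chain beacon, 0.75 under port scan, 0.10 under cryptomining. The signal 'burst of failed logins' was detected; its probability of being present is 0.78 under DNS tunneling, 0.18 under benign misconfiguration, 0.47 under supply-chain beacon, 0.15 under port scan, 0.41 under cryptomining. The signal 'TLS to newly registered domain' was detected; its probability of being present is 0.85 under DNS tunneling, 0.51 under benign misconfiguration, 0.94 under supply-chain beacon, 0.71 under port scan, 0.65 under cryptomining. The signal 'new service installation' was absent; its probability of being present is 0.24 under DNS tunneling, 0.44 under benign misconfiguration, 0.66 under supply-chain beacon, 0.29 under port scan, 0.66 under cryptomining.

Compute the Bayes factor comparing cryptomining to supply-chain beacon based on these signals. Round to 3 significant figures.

The Bayes factor is the ratio of the joint likelihoods of the signal pattern under the two hypotheses (using 1 − P(present | H) for each absent signal).
  cryptomining: 0.10 × 0.41 × 0.65 × (1 − 0.66) = 0.009061
  supply-chain beacon: 0.13 × 0.47 × 0.94 × (1 − 0.66) = 0.019528
Bayes factor = 0.009061 / 0.019528 ≈ 0.464

0.464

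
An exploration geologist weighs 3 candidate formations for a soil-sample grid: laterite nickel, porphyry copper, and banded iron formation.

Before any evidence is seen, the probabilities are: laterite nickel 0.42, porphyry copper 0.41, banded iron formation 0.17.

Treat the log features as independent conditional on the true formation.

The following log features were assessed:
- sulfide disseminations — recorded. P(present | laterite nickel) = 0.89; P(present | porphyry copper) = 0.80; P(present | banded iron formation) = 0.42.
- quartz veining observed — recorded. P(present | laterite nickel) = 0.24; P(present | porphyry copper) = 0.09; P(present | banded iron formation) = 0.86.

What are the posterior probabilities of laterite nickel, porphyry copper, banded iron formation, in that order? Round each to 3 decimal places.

0.497, 0.163, 0.340

By Bayes' rule with conditional independence, the unnormalized weight for each hypothesis is prior × ∏ likelihoods:
  laterite nickel: 0.42 × 0.89 × 0.24 = 0.089712
  porphyry copper: 0.41 × 0.80 × 0.09 = 0.02952
  banded iron formation: 0.17 × 0.42 × 0.86 = 0.061404
Marginal likelihood of the evidence = 0.18064.
P(laterite nickel | evidence) = 0.089712 / 0.18064 ≈ 0.497
P(porphyry copper | evidence) = 0.02952 / 0.18064 ≈ 0.163
P(banded iron formation | evidence) = 0.061404 / 0.18064 ≈ 0.340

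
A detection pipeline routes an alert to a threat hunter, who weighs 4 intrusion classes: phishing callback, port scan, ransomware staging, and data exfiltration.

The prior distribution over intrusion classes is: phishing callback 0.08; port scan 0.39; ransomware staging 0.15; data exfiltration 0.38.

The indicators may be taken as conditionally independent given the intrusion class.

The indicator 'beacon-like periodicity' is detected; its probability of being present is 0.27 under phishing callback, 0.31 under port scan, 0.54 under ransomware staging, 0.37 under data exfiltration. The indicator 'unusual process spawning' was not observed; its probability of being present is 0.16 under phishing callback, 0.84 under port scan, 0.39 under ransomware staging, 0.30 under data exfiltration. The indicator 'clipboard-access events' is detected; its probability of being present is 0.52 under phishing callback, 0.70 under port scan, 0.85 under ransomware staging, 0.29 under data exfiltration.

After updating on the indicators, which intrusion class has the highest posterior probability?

ransomware staging

Multiply each prior by the joint likelihood of the indicator pattern (using 1 − P(present | H) for each absent indicator):
  phishing callback: 0.08 × 0.27 × (1 − 0.16) × 0.52 = 0.0094349
  port scan: 0.39 × 0.31 × (1 − 0.84) × 0.70 = 0.013541
  ransomware staging: 0.15 × 0.54 × (1 − 0.39) × 0.85 = 0.041999
  data exfiltration: 0.38 × 0.37 × (1 − 0.30) × 0.29 = 0.028542
Marginal likelihood of the evidence = 0.093516.
P(phishing callback | evidence) ≈ 0.0094349 / 0.093516 ≈ 0.101
P(port scan | evidence) ≈ 0.013541 / 0.093516 ≈ 0.145
P(ransomware staging | evidence) ≈ 0.041999 / 0.093516 ≈ 0.449
P(data exfiltration | evidence) ≈ 0.028542 / 0.093516 ≈ 0.305
The largest is 0.449, so ransomware staging is most probable.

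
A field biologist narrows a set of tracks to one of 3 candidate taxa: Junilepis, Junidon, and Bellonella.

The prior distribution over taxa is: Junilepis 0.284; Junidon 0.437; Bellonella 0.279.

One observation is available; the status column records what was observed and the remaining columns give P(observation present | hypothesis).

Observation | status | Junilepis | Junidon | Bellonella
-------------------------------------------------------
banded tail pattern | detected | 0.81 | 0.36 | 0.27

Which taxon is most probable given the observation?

Junilepis

By Bayes' rule, the unnormalized weight for each hypothesis is prior × likelihood:
  Junilepis: 0.284 × 0.81 = 0.23004
  Junidon: 0.437 × 0.36 = 0.15732
  Bellonella: 0.279 × 0.27 = 0.07533
Normalizing constant Z = 0.23004 + 0.15732 + 0.07533 = 0.46269.
P(Junilepis | evidence) ≈ 0.23004 / 0.46269 ≈ 0.497
P(Junidon | evidence) ≈ 0.15732 / 0.46269 ≈ 0.340
P(Bellonella | evidence) ≈ 0.07533 / 0.46269 ≈ 0.163
The largest is 0.497, so Junilepis is most probable.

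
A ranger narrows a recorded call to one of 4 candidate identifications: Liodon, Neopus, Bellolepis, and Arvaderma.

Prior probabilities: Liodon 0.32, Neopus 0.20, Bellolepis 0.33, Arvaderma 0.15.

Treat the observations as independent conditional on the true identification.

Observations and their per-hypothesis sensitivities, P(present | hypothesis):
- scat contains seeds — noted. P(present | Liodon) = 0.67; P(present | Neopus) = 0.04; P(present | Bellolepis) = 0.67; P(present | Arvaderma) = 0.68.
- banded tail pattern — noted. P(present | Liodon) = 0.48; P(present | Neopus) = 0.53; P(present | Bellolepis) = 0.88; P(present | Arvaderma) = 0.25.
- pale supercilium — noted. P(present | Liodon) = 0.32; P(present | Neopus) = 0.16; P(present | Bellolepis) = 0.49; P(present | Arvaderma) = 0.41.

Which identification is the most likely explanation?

Bellolepis

Multiply each prior by the joint likelihood of the evidence pattern:
  Liodon: 0.32 × 0.67 × 0.48 × 0.32 = 0.032932
  Neopus: 0.20 × 0.04 × 0.53 × 0.16 = 0.0006784
  Bellolepis: 0.33 × 0.67 × 0.88 × 0.49 = 0.095338
  Arvaderma: 0.15 × 0.68 × 0.25 × 0.41 = 0.010455
Normalizing constant Z = 0.032932 + 0.0006784 + 0.095338 + 0.010455 = 0.1394.
P(Liodon | evidence) ≈ 0.032932 / 0.1394 ≈ 0.236
P(Neopus | evidence) ≈ 0.0006784 / 0.1394 ≈ 0.005
P(Bellolepis | evidence) ≈ 0.095338 / 0.1394 ≈ 0.684
P(Arvaderma | evidence) ≈ 0.010455 / 0.1394 ≈ 0.075
The largest is 0.684, so Bellolepis is most probable.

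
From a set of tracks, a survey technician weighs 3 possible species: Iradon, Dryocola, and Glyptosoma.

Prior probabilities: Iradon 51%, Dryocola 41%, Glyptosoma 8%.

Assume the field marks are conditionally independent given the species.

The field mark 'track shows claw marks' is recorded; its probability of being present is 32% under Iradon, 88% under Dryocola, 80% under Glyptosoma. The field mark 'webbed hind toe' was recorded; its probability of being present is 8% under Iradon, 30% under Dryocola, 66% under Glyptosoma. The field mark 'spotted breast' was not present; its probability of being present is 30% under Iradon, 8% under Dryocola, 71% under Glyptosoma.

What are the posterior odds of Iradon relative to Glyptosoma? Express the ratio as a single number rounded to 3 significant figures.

0.746

Unnormalized posterior weight (prior times the field mark likelihoods) for each of the two hypotheses (using 1 − P(present | H) for each absent field mark):
  Iradon: 0.51 × 0.32 × 0.08 × (1 − 0.30) = 0.0091392
  Glyptosoma: 0.08 × 0.80 × 0.66 × (1 − 0.71) = 0.01225
Posterior odds = 0.0091392 / 0.01225 ≈ 0.746.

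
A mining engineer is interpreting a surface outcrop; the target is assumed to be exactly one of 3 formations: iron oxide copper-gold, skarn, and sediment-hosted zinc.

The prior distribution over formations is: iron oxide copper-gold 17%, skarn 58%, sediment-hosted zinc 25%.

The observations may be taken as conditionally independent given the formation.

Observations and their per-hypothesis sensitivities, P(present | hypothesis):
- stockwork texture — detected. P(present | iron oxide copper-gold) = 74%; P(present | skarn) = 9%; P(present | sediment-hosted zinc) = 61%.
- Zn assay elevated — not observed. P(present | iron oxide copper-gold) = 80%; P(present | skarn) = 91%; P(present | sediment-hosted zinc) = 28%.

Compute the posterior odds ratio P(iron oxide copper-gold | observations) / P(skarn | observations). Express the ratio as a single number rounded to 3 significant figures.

5.36

The normalizing constant cancels in an odds ratio, so compute prior × likelihood for the two hypotheses only (using 1 − P(present | H) for each absent observation):
  iron oxide copper-gold: 0.17 × 0.74 × (1 − 0.80) = 0.02516
  skarn: 0.58 × 0.09 × (1 − 0.91) = 0.004698
Odds(iron oxide copper-gold : skarn) = 0.02516 / 0.004698 ≈ 5.36.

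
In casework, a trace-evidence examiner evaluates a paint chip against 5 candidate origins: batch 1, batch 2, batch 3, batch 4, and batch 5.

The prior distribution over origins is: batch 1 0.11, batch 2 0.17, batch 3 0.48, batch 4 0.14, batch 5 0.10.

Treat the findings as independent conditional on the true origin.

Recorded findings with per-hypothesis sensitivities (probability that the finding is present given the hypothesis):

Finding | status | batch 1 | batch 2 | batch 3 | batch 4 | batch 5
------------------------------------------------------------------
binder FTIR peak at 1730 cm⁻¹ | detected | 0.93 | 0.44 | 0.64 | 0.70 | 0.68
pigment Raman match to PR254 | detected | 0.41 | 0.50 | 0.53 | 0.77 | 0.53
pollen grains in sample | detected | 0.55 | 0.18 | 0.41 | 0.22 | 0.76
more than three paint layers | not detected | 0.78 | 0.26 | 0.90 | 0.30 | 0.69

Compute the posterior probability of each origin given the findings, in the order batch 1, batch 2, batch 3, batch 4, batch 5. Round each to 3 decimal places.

By Bayes' rule with conditional independence, the unnormalized weight for each hypothesis is prior × ∏ likelihoods (using 1 − P(present | H) for each absent finding):
  batch 1: 0.11 × 0.93 × 0.41 × 0.55 × (1 − 0.78) = 0.0050751
  batch 2: 0.17 × 0.44 × 0.50 × 0.18 × (1 − 0.26) = 0.0049817
  batch 3: 0.48 × 0.64 × 0.53 × 0.41 × (1 − 0.90) = 0.0066755
  batch 4: 0.14 × 0.70 × 0.77 × 0.22 × (1 − 0.30) = 0.011621
  batch 5: 0.10 × 0.68 × 0.53 × 0.76 × (1 − 0.69) = 0.008491
Marginal likelihood of the evidence = 0.036844.
P(batch 1 | evidence) = 0.0050751 / 0.036844 ≈ 0.138
P(batch 2 | evidence) = 0.0049817 / 0.036844 ≈ 0.135
P(batch 3 | evidence) = 0.0066755 / 0.036844 ≈ 0.181
P(batch 4 | evidence) = 0.011621 / 0.036844 ≈ 0.315
P(batch 5 | evidence) = 0.008491 / 0.036844 ≈ 0.230

0.138, 0.135, 0.181, 0.315, 0.230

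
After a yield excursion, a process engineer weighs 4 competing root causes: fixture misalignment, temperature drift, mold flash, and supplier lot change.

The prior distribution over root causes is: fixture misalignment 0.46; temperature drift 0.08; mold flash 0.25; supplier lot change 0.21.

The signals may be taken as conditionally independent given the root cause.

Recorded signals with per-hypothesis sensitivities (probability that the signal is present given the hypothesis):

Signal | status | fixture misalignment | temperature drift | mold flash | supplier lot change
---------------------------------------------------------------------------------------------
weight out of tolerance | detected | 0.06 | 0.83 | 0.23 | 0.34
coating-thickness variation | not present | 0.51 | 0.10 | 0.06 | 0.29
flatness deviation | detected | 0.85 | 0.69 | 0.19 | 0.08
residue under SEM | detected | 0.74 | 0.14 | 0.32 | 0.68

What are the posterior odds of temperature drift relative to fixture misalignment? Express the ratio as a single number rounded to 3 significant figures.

Unnormalized posterior weight (prior times the signal likelihoods) for each of the two hypotheses (using 1 − P(present | H) for each absent signal):
  temperature drift: 0.08 × 0.83 × (1 − 0.10) × 0.69 × 0.14 = 0.0057728
  fixture misalignment: 0.46 × 0.06 × (1 − 0.51) × 0.85 × 0.74 = 0.0085066
Posterior odds = 0.0057728 / 0.0085066 ≈ 0.679.

0.679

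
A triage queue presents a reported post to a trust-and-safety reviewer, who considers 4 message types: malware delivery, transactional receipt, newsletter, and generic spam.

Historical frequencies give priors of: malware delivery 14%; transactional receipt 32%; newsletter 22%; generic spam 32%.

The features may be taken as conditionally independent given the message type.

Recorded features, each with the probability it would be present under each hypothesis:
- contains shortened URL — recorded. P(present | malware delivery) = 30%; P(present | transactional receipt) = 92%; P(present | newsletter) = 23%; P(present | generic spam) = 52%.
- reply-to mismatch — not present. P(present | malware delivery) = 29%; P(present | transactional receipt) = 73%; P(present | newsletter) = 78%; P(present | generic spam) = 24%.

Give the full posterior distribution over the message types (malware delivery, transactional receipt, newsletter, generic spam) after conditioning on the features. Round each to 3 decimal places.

0.121, 0.322, 0.045, 0.512

By Bayes' rule with conditional independence, the unnormalized weight for each hypothesis is prior × ∏ likelihoods (using 1 − P(present | H) for each absent feature):
  malware delivery: 0.14 × 0.30 × (1 − 0.29) = 0.02982
  transactional receipt: 0.32 × 0.92 × (1 − 0.73) = 0.079488
  newsletter: 0.22 × 0.23 × (1 − 0.78) = 0.011132
  generic spam: 0.32 × 0.52 × (1 − 0.24) = 0.12646
Normalizing constant Z = 0.02982 + 0.079488 + 0.011132 + 0.12646 = 0.2469.
P(malware delivery | evidence) = 0.02982 / 0.2469 ≈ 0.121
P(transactional receipt | evidence) = 0.079488 / 0.2469 ≈ 0.322
P(newsletter | evidence) = 0.011132 / 0.2469 ≈ 0.045
P(generic spam | evidence) = 0.12646 / 0.2469 ≈ 0.512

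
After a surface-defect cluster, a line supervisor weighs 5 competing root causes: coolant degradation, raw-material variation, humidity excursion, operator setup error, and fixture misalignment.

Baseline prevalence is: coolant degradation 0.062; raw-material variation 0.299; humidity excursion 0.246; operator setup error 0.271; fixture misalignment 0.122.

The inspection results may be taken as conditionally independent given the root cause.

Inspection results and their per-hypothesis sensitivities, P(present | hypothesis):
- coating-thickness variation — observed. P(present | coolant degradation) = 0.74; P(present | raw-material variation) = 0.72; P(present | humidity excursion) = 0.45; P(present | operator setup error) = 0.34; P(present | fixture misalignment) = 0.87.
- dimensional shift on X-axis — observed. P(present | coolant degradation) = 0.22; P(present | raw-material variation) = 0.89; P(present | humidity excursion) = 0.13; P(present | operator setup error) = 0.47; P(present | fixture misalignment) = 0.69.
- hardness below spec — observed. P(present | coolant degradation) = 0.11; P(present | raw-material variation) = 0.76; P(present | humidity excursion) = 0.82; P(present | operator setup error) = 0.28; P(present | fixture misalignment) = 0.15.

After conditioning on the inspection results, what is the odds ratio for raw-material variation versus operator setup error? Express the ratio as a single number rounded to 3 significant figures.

Unnormalized posterior weight (prior times the inspection result likelihoods) for each of the two hypotheses:
  raw-material variation: 0.299 × 0.72 × 0.89 × 0.76 = 0.14562
  operator setup error: 0.271 × 0.34 × 0.47 × 0.28 = 0.012126
Odds(raw-material variation : operator setup error) = 0.14562 / 0.012126 ≈ 12.0.

12.0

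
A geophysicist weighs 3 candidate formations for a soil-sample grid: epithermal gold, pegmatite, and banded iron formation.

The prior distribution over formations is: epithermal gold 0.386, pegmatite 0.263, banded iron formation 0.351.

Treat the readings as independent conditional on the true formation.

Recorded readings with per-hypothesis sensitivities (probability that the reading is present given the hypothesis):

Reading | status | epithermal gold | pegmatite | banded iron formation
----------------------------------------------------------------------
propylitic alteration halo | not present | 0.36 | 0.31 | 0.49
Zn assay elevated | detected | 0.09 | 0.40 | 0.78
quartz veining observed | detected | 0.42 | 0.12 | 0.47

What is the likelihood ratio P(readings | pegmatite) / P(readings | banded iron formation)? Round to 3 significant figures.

0.177

Take the product of per-reading likelihoods under each hypothesis (using 1 − P(present | H) for each absent reading), then divide.
  pegmatite: (1 − 0.31) × 0.40 × 0.12 = 0.03312
  banded iron formation: (1 − 0.49) × 0.78 × 0.47 = 0.18697
Bayes factor = 0.03312 / 0.18697 ≈ 0.177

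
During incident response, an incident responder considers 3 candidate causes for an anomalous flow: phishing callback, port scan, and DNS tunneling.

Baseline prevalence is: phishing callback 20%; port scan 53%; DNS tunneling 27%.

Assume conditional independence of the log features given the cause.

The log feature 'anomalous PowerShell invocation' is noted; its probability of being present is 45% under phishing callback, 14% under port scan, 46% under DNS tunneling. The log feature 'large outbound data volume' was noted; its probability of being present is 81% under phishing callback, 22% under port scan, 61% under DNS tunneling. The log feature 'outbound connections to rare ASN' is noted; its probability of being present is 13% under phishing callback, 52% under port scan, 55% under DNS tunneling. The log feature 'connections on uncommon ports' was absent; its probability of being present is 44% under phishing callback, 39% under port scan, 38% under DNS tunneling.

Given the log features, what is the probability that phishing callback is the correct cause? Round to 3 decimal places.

0.146

By Bayes' rule with conditional independence, the unnormalized weight for each hypothesis is prior × ∏ likelihoods (using 1 − P(present | H) for each absent log feature):
  phishing callback: 0.20 × 0.45 × 0.81 × 0.13 × (1 − 0.44) = 0.0053071
  port scan: 0.53 × 0.14 × 0.22 × 0.52 × (1 − 0.39) = 0.005178
  DNS tunneling: 0.27 × 0.46 × 0.61 × 0.55 × (1 − 0.38) = 0.025835
The unnormalized weights sum to 0.03632.
P(phishing callback | evidence) = 0.0053071 / 0.03632 ≈ 0.146.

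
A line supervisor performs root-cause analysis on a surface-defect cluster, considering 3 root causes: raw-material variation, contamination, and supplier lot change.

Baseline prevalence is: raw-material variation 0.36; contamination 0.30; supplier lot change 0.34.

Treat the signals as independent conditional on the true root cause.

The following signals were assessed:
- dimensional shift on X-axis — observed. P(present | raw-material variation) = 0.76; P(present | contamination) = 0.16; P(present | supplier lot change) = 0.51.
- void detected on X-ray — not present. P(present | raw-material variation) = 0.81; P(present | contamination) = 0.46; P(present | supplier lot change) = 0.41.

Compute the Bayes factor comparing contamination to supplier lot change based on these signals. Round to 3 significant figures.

Take the product of per-signal likelihoods under each hypothesis (using 1 − P(present | H) for each absent signal), then divide.
  contamination: 0.16 × (1 − 0.46) = 0.0864
  supplier lot change: 0.51 × (1 − 0.41) = 0.3009
Bayes factor = 0.0864 / 0.3009 ≈ 0.287

0.287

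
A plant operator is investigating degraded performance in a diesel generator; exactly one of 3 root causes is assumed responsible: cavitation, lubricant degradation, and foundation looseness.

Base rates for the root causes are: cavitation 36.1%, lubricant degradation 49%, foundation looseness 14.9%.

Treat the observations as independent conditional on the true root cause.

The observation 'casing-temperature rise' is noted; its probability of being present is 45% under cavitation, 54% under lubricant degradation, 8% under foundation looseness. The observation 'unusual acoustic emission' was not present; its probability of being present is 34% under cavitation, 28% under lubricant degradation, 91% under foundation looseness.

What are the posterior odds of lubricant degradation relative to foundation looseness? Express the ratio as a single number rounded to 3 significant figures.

178

The normalizing constant cancels in an odds ratio, so compute prior × likelihood for the two hypotheses only (using 1 − P(present | H) for each absent observation):
  lubricant degradation: 0.490 × 0.54 × (1 − 0.28) = 0.19051
  foundation looseness: 0.149 × 0.08 × (1 − 0.91) = 0.0010728
Posterior odds = 0.19051 / 0.0010728 ≈ 178.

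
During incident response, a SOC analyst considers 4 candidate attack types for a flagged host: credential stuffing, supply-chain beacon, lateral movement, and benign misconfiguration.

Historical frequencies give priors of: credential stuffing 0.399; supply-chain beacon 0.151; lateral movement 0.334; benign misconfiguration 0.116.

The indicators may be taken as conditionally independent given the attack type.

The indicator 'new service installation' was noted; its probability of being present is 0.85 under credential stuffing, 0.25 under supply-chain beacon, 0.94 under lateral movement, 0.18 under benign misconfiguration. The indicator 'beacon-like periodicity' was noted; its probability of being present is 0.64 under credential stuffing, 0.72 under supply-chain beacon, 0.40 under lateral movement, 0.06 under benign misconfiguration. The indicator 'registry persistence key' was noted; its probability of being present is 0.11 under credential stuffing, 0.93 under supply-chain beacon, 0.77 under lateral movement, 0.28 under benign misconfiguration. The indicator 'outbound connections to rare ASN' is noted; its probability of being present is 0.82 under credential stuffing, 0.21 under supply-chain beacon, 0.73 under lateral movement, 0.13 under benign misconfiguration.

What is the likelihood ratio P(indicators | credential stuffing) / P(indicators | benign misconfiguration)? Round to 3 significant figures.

125

The Bayes factor is the ratio of the joint likelihoods of the indicator pattern under the two hypotheses.
  credential stuffing: 0.85 × 0.64 × 0.11 × 0.82 = 0.049069
  benign misconfiguration: 0.18 × 0.06 × 0.28 × 0.13 = 0.00039312
Bayes factor = 0.049069 / 0.00039312 ≈ 125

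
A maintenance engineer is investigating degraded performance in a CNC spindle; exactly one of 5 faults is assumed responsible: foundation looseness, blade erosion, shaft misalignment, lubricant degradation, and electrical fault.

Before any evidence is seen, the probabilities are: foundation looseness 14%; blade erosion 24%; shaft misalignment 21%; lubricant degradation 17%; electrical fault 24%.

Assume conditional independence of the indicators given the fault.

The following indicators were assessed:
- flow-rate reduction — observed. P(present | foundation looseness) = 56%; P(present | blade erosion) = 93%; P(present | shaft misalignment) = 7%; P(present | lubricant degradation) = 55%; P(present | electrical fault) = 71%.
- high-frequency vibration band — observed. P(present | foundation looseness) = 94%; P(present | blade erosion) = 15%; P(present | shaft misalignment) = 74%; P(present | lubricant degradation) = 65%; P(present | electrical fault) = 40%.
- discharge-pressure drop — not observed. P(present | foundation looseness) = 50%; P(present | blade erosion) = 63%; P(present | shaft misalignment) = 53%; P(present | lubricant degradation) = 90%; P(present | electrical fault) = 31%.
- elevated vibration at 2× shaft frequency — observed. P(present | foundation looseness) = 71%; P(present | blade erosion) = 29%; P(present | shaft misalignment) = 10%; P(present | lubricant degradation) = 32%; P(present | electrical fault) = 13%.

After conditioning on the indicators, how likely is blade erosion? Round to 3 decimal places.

0.094

By Bayes' rule with conditional independence, the unnormalized weight for each hypothesis is prior × ∏ likelihoods (using 1 − P(present | H) for each absent indicator):
  foundation looseness: 0.14 × 0.56 × 0.94 × (1 − 0.50) × 0.71 = 0.026162
  blade erosion: 0.24 × 0.93 × 0.15 × (1 − 0.63) × 0.29 = 0.0035924
  shaft misalignment: 0.21 × 0.07 × 0.74 × (1 − 0.53) × 0.10 = 0.00051127
  lubricant degradation: 0.17 × 0.55 × 0.65 × (1 − 0.90) × 0.32 = 0.0019448
  electrical fault: 0.24 × 0.71 × 0.40 × (1 − 0.31) × 0.13 = 0.006114
The unnormalized weights sum to 0.038325.
P(blade erosion | evidence) = 0.0035924 / 0.038325 ≈ 0.094.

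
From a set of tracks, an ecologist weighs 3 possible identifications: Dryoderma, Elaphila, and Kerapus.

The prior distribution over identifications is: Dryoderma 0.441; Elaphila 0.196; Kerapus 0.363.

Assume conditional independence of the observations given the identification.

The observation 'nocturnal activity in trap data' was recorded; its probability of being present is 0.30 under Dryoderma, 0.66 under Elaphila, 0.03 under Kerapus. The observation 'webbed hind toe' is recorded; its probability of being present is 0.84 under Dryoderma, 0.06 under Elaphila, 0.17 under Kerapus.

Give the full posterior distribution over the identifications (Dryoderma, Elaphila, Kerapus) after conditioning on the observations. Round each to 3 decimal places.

Multiply each prior by the joint likelihood of the evidence pattern:
  Dryoderma: 0.441 × 0.30 × 0.84 = 0.11113
  Elaphila: 0.196 × 0.66 × 0.06 = 0.0077616
  Kerapus: 0.363 × 0.03 × 0.17 = 0.0018513
Normalizing constant Z = 0.11113 + 0.0077616 + 0.0018513 = 0.12074.
P(Dryoderma | evidence) = 0.11113 / 0.12074 ≈ 0.920
P(Elaphila | evidence) = 0.0077616 / 0.12074 ≈ 0.064
P(Kerapus | evidence) = 0.0018513 / 0.12074 ≈ 0.015

0.920, 0.064, 0.015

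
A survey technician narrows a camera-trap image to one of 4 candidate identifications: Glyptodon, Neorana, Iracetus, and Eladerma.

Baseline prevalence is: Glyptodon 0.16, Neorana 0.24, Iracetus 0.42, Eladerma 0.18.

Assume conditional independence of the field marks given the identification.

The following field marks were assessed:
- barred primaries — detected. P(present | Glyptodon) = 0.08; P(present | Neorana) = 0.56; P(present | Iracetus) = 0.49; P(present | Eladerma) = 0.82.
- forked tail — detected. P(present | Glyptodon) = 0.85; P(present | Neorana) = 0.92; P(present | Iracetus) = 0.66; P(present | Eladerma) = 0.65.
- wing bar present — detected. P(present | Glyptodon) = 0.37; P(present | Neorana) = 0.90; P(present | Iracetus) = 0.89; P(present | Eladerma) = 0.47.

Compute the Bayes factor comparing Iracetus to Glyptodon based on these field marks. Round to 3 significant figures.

11.4

The Bayes factor is the ratio of the joint likelihoods of the field mark pattern under the two hypotheses.
  Iracetus: 0.49 × 0.66 × 0.89 = 0.28783
  Glyptodon: 0.08 × 0.85 × 0.37 = 0.02516
Bayes factor = 0.28783 / 0.02516 ≈ 11.4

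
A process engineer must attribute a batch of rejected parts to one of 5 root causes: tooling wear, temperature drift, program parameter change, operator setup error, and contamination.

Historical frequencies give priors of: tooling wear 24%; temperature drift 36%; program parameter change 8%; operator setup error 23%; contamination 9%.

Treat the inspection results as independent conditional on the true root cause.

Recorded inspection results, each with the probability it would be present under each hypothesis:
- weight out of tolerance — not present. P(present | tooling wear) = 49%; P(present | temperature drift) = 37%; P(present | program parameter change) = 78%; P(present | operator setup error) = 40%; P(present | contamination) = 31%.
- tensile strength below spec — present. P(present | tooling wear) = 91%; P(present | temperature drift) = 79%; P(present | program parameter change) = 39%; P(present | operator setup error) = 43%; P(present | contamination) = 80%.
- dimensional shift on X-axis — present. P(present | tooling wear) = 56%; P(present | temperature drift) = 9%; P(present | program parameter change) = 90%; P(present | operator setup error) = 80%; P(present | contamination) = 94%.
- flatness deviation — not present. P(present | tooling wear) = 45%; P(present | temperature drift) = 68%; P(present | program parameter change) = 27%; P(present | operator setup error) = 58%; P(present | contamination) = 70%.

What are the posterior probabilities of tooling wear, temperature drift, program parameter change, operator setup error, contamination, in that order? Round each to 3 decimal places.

0.440, 0.066, 0.058, 0.256, 0.180

By Bayes' rule with conditional independence, the unnormalized weight for each hypothesis is prior × ∏ likelihoods (using 1 − P(present | H) for each absent inspection result):
  tooling wear: 0.24 × (1 − 0.49) × 0.91 × 0.56 × (1 − 0.45) = 0.034306
  temperature drift: 0.36 × (1 − 0.37) × 0.79 × 0.09 × (1 − 0.68) = 0.0051602
  program parameter change: 0.08 × (1 − 0.78) × 0.39 × 0.90 × (1 − 0.27) = 0.0045096
  operator setup error: 0.23 × (1 − 0.40) × 0.43 × 0.80 × (1 − 0.58) = 0.019938
  contamination: 0.09 × (1 − 0.31) × 0.80 × 0.94 × (1 − 0.70) = 0.01401
Marginal likelihood of the evidence = 0.077924.
P(tooling wear | evidence) = 0.034306 / 0.077924 ≈ 0.440
P(temperature drift | evidence) = 0.0051602 / 0.077924 ≈ 0.066
P(program parameter change | evidence) = 0.0045096 / 0.077924 ≈ 0.058
P(operator setup error | evidence) = 0.019938 / 0.077924 ≈ 0.256
P(contamination | evidence) = 0.01401 / 0.077924 ≈ 0.180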